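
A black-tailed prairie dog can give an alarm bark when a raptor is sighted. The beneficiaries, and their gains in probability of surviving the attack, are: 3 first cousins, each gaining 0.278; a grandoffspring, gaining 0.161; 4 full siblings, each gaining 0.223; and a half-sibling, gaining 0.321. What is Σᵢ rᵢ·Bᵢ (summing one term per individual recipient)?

r to a first cousin = 1/8 (first cousins share one grandparent pair — two paths of length 4: r = 2·(1/2)^4 = 1/8).
r to a grandoffspring = 1/4 (two parent–offspring links: r = (1/2)^2 = 1/4).
r to a full sibling = 0.5 (full sibs share both parents — two paths of length 2: r = 2·(1/2)^2 = 1/2).
r to a half-sibling = 1/4 (half-sibs share one parent — one path of length 2: r = (1/2)^2 = 1/4).
Summing one r·B term per recipient: 3·0.125·0.278 + 1·0.25·0.161 + 4·0.5·0.223 + 1·0.25·0.321 = 0.67075.

0.67075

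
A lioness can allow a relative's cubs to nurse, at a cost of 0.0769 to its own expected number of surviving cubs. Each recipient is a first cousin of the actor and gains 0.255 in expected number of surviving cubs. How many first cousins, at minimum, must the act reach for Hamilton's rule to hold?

r to a first cousin = 0.125 (first cousins share one grandparent pair — two paths of length 4: r = 2·(1/2)^4 = 1/8).
Hamilton's rule: n·r·B > C  ⇒  n > C/(r·B) = 0.0769/(0.125·0.255) = 2.413.
The smallest integer exceeding 2.413 is 3.

3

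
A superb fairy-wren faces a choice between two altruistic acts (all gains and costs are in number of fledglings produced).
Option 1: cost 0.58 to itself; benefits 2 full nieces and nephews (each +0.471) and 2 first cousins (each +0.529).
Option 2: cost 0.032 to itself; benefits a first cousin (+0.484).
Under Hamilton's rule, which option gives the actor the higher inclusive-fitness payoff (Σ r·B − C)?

Option 1: r to a full niece or nephew = 0.25.
Option 1: r to a first cousin = 0.125.
Option 1: Σ r·B − C = (2·0.25·0.471 + 2·0.125·0.529) − 0.58 = -0.21225.
Option 2: r to a first cousin = 0.125.
Option 2: Σ r·B − C = (1·0.125·0.484) − 0.032 = 0.0285.
Option 2 has the higher net inclusive-fitness payoff.

Option 2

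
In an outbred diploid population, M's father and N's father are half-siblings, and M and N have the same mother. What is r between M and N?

Relatedness sums over independent paths through distinct common ancestors.
M and N are related in two ways: half first cousins through their fathers (r = 1/16) and half-sibs through their shared mother (r = 1/4).
r = 1/16 + 1/4 = 5/16 = 0.3125.

0.3125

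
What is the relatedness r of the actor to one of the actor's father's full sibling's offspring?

Each parent–offspring link contributes a factor of 1/2, and independent paths through distinct common ancestors add.
First cousins share one grandparent pair — two paths of length 4: r = 2·(1/2)^4 = 1/8.

0.125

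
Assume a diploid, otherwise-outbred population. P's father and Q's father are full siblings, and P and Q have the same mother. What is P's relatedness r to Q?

0.375

With two independent routes of shared ancestry, r is the sum of the two contributions.
P and Q are related in two ways: first cousins through their fathers (r = 1/8) and half-sibs through their shared mother (r = 1/4).
r = 1/8 + 1/4 = 0.375.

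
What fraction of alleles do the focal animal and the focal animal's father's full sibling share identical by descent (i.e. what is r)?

0.25

Each parent–offspring link contributes a factor of 1/2, and independent paths through distinct common ancestors add.
Full aunt/uncle↔niece/nephew: two paths of length 3 through the shared grandparent pair: r = 2·(1/2)^3 = 1/4.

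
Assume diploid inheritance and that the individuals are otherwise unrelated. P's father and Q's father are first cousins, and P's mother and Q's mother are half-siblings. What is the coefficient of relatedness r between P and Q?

Wright's path rule: contributions from independent ancestry routes add.
P and Q are related in two ways: second cousins through their fathers (r = 1/32) and half first cousins through their mothers (r = 1/16).
r = 1/32 + 1/16 = 3/32 = 0.09375.

0.09375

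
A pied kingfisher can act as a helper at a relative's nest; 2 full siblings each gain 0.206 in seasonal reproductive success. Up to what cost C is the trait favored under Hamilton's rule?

0.206

r to a full sibling = 1/2 (full sibs share both parents — two paths of length 2: r = 2·(1/2)^2 = 1/2).
Hamilton's rule: n·r·B > C, so the trait is favored while C < n·r·B = 2·0.5·0.206 = 0.206.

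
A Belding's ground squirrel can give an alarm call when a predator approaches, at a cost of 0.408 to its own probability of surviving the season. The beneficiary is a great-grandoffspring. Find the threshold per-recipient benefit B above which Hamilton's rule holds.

3.264

r to a great-grandoffspring = 0.125 (three parent–offspring links: r = (1/2)^3 = 1/8).
Hamilton's rule with n recipients of equal r: n·r·B > C, so B > C/(n·r) = 0.408/(1·0.125) = 3.264.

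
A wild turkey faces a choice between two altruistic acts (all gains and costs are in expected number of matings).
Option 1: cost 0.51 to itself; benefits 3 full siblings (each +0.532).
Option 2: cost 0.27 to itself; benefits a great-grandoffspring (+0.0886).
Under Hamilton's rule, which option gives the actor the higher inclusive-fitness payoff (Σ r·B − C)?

Option 1: r to a full sibling = 0.5.
Option 1: Σ r·B − C = (3·0.5·0.532) − 0.51 = 0.288.
Option 2: r to a great-grandoffspring = 0.125.
Option 2: Σ r·B − C = (1·0.125·0.0886) − 0.27 = -0.258925.
Option 1 has the higher net inclusive-fitness payoff.

Option 1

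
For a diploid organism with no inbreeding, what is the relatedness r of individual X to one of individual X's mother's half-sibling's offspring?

Each parent–offspring link contributes a factor of 1/2, and independent paths through distinct common ancestors add.
Half first cousins share one grandparent — one path of length 4: r = (1/2)^4 = 1/16.

0.0625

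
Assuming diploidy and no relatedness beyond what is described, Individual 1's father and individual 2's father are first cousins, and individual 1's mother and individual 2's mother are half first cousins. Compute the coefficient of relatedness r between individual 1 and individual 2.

Independent pedigree routes through distinct common ancestors add.
Individual 1 and individual 2 are related in two ways: second cousins through their fathers (r = 1/32) and half second cousins through their mothers (r = 1/64).
r = 1/32 + 1/64 = 3/64 = 0.046875.

0.046875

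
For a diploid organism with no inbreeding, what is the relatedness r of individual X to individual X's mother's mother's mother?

Each parent–offspring link contributes a factor of 1/2, and independent paths through distinct common ancestors add.
Three parent–offspring links: r = (1/2)^3 = 1/8.

0.125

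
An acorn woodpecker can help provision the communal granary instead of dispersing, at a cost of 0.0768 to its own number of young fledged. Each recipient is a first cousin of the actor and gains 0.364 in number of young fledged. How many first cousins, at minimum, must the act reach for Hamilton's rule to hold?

2

r to a first cousin = 1/8 (first cousins share one grandparent pair — two paths of length 4: r = 2·(1/2)^4 = 1/8).
Hamilton's rule: n·r·B > C  ⇒  n > C/(r·B) = 0.0768/(0.125·0.364) = 1.688.
The smallest integer exceeding 1.688 is 2.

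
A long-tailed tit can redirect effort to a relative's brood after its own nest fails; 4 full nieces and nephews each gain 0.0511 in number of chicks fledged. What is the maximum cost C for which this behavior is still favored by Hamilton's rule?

0.0511

r to a full niece or nephew = 0.25 (full aunt/uncle↔niece/nephew: two paths of length 3 through the shared grandparent pair: r = 2·(1/2)^3 = 1/4).
Hamilton's rule: n·r·B > C, so the trait is favored while C < n·r·B = 4·0.25·0.0511 = 0.0511.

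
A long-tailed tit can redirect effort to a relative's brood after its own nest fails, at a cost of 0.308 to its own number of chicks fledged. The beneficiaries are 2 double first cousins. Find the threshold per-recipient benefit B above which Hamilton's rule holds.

0.616

r to a double first cousin = 0.25 (double first cousins share both grandparent pairs — four paths of length 4: r = 4·(1/2)^4 = 1/4).
Hamilton's rule with n recipients of equal r: n·r·B > C, so B > C/(n·r) = 0.308/(2·0.25) = 0.616.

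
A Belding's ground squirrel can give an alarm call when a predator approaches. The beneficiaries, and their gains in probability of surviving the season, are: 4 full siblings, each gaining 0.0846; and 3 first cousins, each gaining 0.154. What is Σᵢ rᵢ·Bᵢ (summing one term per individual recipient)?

0.22695

r to a full sibling = 0.5 (full sibs share both parents — two paths of length 2: r = 2·(1/2)^2 = 1/2).
r to a first cousin = 0.125 (first cousins share one grandparent pair — two paths of length 4: r = 2·(1/2)^4 = 1/8).
Summing one r·B term per recipient: 4·0.5·0.0846 + 3·0.125·0.154 = 0.22695.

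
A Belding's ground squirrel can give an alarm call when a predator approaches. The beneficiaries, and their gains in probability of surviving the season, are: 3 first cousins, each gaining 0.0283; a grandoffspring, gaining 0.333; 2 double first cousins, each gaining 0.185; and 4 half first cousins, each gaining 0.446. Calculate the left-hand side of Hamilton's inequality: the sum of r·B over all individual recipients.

0.2978625

r to a first cousin = 1/8 (first cousins share one grandparent pair — two paths of length 4: r = 2·(1/2)^4 = 1/8).
r to a grandoffspring = 0.25 (two parent–offspring links: r = (1/2)^2 = 1/4).
r to a double first cousin = 0.25 (double first cousins share both grandparent pairs — four paths of length 4: r = 4·(1/2)^4 = 1/4).
r to a half first cousin = 1/16 (half first cousins share one grandparent — one path of length 4: r = (1/2)^4 = 1/16).
Summing one r·B term per recipient: 3·0.125·0.0283 + 1·0.25·0.333 + 2·0.25·0.185 + 4·0.0625·0.446 = 0.2978625.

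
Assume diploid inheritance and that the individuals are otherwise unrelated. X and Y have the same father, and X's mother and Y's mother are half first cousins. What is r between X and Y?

0.265625

Relatedness sums over independent paths through distinct common ancestors.
X and Y are related in two ways: half-sibs through their shared father (r = 1/4) and half second cousins through their mothers (r = 1/64).
r = 1/4 + 1/64 = 17/64 = 0.265625.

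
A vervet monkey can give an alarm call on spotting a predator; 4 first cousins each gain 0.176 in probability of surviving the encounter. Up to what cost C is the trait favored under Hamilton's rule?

r to a first cousin = 0.125 (first cousins share one grandparent pair — two paths of length 4: r = 2·(1/2)^4 = 1/8).
Hamilton's rule: n·r·B > C, so the trait is favored while C < n·r·B = 4·0.125·0.176 = 0.088.

0.088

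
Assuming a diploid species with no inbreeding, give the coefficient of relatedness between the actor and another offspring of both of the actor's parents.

0.5

Each parent–offspring link contributes a factor of 1/2, and independent paths through distinct common ancestors add.
Full sibs share both parents — two paths of length 2: r = 2·(1/2)^2 = 1/2.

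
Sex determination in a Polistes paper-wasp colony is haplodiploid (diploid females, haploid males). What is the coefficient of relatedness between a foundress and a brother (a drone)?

0.25

Her haploid brother carries none of their father's genes and a random half of their mother's genome; that half matches the maternal half of her own genome with probability 1/2: r = 1/2 · 1/2 = 1/4.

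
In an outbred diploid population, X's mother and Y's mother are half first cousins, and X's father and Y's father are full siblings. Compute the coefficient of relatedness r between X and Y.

Independent pedigree routes through distinct common ancestors add.
X and Y are related in two ways: half second cousins through their mothers (r = 1/64) and first cousins through their fathers (r = 1/8).
r = 1/64 + 1/8 = 0.140625.

0.140625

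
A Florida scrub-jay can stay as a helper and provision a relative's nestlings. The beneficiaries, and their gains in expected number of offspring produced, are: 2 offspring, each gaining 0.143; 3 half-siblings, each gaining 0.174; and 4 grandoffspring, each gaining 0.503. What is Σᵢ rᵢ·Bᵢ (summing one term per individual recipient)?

r to an offspring = 0.5 (one parent–offspring link: r = (1/2)^1 = 1/2).
r to a half-sibling = 0.25 (half-sibs share one parent — one path of length 2: r = (1/2)^2 = 1/4).
r to a grandoffspring = 1/4 (two parent–offspring links: r = (1/2)^2 = 1/4).
Summing one r·B term per recipient: 2·0.5·0.143 + 3·0.25·0.174 + 4·0.25·0.503 = 0.7765.

0.7765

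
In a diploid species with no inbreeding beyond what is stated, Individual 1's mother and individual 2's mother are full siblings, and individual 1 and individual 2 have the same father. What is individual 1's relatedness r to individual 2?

Wright's path rule: contributions from independent ancestry routes add.
Individual 1 and individual 2 are related in two ways: first cousins through their mothers (r = 1/8) and half-sibs through their shared father (r = 1/4).
r = 1/8 + 1/4 = 0.375.

0.375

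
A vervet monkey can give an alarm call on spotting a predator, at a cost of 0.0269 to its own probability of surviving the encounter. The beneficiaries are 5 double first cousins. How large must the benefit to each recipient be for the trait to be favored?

r to a double first cousin = 1/4 (double first cousins share both grandparent pairs — four paths of length 4: r = 4·(1/2)^4 = 1/4).
Hamilton's rule with n recipients of equal r: n·r·B > C, so B > C/(n·r) = 0.0269/(5·0.25) = 0.0215.

0.0215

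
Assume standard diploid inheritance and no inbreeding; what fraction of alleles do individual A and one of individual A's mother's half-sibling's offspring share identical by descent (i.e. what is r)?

Each parent–offspring link contributes a factor of 1/2, and independent paths through distinct common ancestors add.
Half first cousins share one grandparent — one path of length 4: r = (1/2)^4 = 1/16.

0.0625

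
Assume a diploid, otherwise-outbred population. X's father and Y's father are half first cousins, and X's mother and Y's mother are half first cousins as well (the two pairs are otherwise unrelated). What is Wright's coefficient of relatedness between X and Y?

Wright's path rule: contributions from independent ancestry routes add.
X and Y are related in two ways: half second cousins through their fathers (r = 1/64) and half second cousins through their mothers (r = 1/64).
r = 1/64 + 1/64 = 0.03125.

0.03125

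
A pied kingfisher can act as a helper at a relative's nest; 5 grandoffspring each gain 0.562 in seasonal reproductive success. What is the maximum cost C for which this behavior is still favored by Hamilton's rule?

r to a grandoffspring = 0.25 (two parent–offspring links: r = (1/2)^2 = 1/4).
Hamilton's rule: n·r·B > C, so the trait is favored while C < n·r·B = 5·0.25·0.562 = 0.7025.

0.7025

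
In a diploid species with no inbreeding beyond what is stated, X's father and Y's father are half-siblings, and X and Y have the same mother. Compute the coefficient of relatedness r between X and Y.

Wright's path rule: contributions from independent ancestry routes add.
X and Y are related in two ways: half first cousins through their fathers (r = 1/16) and half-sibs through their shared mother (r = 1/4).
r = 1/16 + 1/4 = 5/16 = 0.3125.

0.3125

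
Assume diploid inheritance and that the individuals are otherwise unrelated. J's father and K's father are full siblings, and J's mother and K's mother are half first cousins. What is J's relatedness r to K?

With two independent routes of shared ancestry, r is the sum of the two contributions.
J and K are related in two ways: first cousins through their fathers (r = 1/8) and half second cousins through their mothers (r = 1/64).
r = 1/8 + 1/64 = 9/64 = 0.140625.

0.140625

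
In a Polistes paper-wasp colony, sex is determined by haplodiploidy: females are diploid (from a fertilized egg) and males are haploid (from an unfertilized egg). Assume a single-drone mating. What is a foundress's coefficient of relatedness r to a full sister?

Haplodiploid full sisters inherit their father's entire haploid genome identically (contributing 1/2) and on average half of their mother's contribution (1/2 · 1/2 = 1/4); r = 1/2 + 1/4 = 3/4.

0.75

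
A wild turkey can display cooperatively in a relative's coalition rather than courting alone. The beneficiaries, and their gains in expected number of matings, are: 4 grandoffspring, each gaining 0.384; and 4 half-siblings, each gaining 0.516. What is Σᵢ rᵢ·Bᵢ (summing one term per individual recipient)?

r to a grandoffspring = 1/4 (two parent–offspring links: r = (1/2)^2 = 1/4).
r to a half-sibling = 1/4 (half-sibs share one parent — one path of length 2: r = (1/2)^2 = 1/4).
Summing one r·B term per recipient: 4·0.25·0.384 + 4·0.25·0.516 = 0.9.

0.9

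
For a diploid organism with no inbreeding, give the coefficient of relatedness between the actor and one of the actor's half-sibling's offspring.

0.125

Each parent–offspring link contributes a factor of 1/2, and independent paths through distinct common ancestors add.
Half-aunt/uncle↔niece/nephew: one path of length 3: r = (1/2)^3 = 1/8.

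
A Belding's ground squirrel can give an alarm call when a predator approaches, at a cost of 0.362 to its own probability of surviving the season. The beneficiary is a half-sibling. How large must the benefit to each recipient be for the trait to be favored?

r to a half-sibling = 1/4 (half-sibs share one parent — one path of length 2: r = (1/2)^2 = 1/4).
Hamilton's rule with n recipients of equal r: n·r·B > C, so B > C/(n·r) = 0.362/(1·0.25) = 1.448.

1.448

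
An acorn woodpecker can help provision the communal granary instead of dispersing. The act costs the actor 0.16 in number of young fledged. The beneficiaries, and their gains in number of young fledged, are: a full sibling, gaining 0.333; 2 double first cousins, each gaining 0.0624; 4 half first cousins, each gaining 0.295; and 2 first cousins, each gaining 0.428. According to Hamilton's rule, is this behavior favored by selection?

Hamilton's rule: the trait is favored when the sum of r·B over every recipient exceeds the actor's cost C.
r to a full sibling = 0.5 (full sibs share both parents — two paths of length 2: r = 2·(1/2)^2 = 1/2).
r to a double first cousin = 0.25 (double first cousins share both grandparent pairs — four paths of length 4: r = 4·(1/2)^4 = 1/4).
r to a half first cousin = 1/16 (half first cousins share one grandparent — one path of length 4: r = (1/2)^4 = 1/16).
r to a first cousin = 0.125 (first cousins share one grandparent pair — two paths of length 4: r = 2·(1/2)^4 = 1/8).
Summing one r·B term per recipient: 1·0.5·0.333 + 2·0.25·0.0624 + 4·0.0625·0.295 + 2·0.125·0.428 = 0.37845.
0.37845 > 0.16: the indirect benefit exceeds the cost.

Yes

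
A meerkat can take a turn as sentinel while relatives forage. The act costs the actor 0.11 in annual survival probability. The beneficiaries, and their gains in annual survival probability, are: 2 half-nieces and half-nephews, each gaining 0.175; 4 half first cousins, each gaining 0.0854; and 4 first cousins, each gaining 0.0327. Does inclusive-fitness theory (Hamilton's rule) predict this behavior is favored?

No

Hamilton's rule: the trait is favored when the sum of r·B over every recipient exceeds the actor's cost C.
r to a half-niece or half-nephew = 1/8 (half-aunt/uncle↔niece/nephew: one path of length 3: r = (1/2)^3 = 1/8).
r to a half first cousin = 0.0625 (half first cousins share one grandparent — one path of length 4: r = (1/2)^4 = 1/16).
r to a first cousin = 1/8 (first cousins share one grandparent pair — two paths of length 4: r = 2·(1/2)^4 = 1/8).
Summing one r·B term per recipient: 2·0.125·0.175 + 4·0.0625·0.0854 + 4·0.125·0.0327 = 0.08145.
0.08145 < 0.11: the indirect benefit is less than the cost.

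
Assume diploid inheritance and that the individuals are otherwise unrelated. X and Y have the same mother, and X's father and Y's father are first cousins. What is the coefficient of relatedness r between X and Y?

Relatedness sums over independent paths through distinct common ancestors.
X and Y are related in two ways: half-sibs through their shared mother (r = 1/4) and second cousins through their fathers (r = 1/32).
r = 1/4 + 1/32 = 0.28125.

0.28125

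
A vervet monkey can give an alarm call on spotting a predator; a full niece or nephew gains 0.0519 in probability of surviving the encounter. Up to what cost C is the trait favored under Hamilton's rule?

r to a full niece or nephew = 1/4 (full aunt/uncle↔niece/nephew: two paths of length 3 through the shared grandparent pair: r = 2·(1/2)^3 = 1/4).
Hamilton's rule: n·r·B > C, so the trait is favored while C < n·r·B = 1·0.25·0.0519 = 0.012975.

0.012975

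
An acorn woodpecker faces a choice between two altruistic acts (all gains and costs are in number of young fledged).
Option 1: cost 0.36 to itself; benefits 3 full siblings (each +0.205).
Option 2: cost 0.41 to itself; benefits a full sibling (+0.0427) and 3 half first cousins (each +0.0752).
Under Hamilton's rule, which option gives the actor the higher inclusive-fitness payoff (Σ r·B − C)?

Option 1

Option 1: r to a full sibling = 0.5.
Option 1: Σ r·B − C = (3·0.5·0.205) − 0.36 = -0.0525.
Option 2: r to a full sibling = 0.5.
Option 2: r to a half first cousin = 0.0625.
Option 2: Σ r·B − C = (1·0.5·0.0427 + 3·0.0625·0.0752) − 0.41 = -0.37455.
Option 1 has the higher net inclusive-fitness payoff.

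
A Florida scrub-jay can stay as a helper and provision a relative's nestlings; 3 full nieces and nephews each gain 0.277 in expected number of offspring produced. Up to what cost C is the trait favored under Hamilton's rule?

0.20775

r to a full niece or nephew = 1/4 (full aunt/uncle↔niece/nephew: two paths of length 3 through the shared grandparent pair: r = 2·(1/2)^3 = 1/4).
Hamilton's rule: n·r·B > C, so the trait is favored while C < n·r·B = 3·0.25·0.277 = 0.20775.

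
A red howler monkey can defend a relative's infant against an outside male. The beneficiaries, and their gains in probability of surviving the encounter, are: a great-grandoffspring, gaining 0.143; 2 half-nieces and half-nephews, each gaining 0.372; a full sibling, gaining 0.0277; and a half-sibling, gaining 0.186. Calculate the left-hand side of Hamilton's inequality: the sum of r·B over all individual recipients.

0.171225

r to a great-grandoffspring = 0.125 (three parent–offspring links: r = (1/2)^3 = 1/8).
r to a half-niece or half-nephew = 0.125 (half-aunt/uncle↔niece/nephew: one path of length 3: r = (1/2)^3 = 1/8).
r to a full sibling = 1/2 (full sibs share both parents — two paths of length 2: r = 2·(1/2)^2 = 1/2).
r to a half-sibling = 0.25 (half-sibs share one parent — one path of length 2: r = (1/2)^2 = 1/4).
Summing one r·B term per recipient: 1·0.125·0.143 + 2·0.125·0.372 + 1·0.5·0.0277 + 1·0.25·0.186 = 0.171225.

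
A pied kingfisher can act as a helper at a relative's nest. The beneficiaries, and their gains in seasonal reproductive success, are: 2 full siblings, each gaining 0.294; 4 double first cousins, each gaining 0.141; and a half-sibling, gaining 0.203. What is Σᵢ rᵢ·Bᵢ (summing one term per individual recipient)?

r to a full sibling = 0.5 (full sibs share both parents — two paths of length 2: r = 2·(1/2)^2 = 1/2).
r to a double first cousin = 0.25 (double first cousins share both grandparent pairs — four paths of length 4: r = 4·(1/2)^4 = 1/4).
r to a half-sibling = 0.25 (half-sibs share one parent — one path of length 2: r = (1/2)^2 = 1/4).
Summing one r·B term per recipient: 2·0.5·0.294 + 4·0.25·0.141 + 1·0.25·0.203 = 0.48575.

0.48575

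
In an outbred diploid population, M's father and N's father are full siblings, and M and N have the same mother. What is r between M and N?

With two independent routes of shared ancestry, r is the sum of the two contributions.
M and N are related in two ways: first cousins through their fathers (r = 1/8) and half-sibs through their shared mother (r = 1/4).
r = 1/8 + 1/4 = 0.375.

0.375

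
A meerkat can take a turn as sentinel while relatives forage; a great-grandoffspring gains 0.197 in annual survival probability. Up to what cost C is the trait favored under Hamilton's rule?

0.024625

r to a great-grandoffspring = 0.125 (three parent–offspring links: r = (1/2)^3 = 1/8).
Hamilton's rule: n·r·B > C, so the trait is favored while C < n·r·B = 1·0.125·0.197 = 0.024625.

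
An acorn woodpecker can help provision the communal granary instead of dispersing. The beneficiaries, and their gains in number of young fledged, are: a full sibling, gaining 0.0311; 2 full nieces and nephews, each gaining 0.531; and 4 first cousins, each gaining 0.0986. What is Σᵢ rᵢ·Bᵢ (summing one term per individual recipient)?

0.33035

r to a full sibling = 0.5 (full sibs share both parents — two paths of length 2: r = 2·(1/2)^2 = 1/2).
r to a full niece or nephew = 0.25 (full aunt/uncle↔niece/nephew: two paths of length 3 through the shared grandparent pair: r = 2·(1/2)^3 = 1/4).
r to a first cousin = 1/8 (first cousins share one grandparent pair — two paths of length 4: r = 2·(1/2)^4 = 1/8).
Summing one r·B term per recipient: 1·0.5·0.0311 + 2·0.25·0.531 + 4·0.125·0.0986 = 0.33035.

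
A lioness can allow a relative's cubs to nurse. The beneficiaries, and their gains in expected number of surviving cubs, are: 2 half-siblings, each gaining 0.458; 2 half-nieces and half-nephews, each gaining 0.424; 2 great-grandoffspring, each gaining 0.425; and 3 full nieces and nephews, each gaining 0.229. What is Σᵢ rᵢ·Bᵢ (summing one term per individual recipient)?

r to a half-sibling = 0.25 (half-sibs share one parent — one path of length 2: r = (1/2)^2 = 1/4).
r to a half-niece or half-nephew = 0.125 (half-aunt/uncle↔niece/nephew: one path of length 3: r = (1/2)^3 = 1/8).
r to a great-grandoffspring = 1/8 (three parent–offspring links: r = (1/2)^3 = 1/8).
r to a full niece or nephew = 1/4 (full aunt/uncle↔niece/nephew: two paths of length 3 through the shared grandparent pair: r = 2·(1/2)^3 = 1/4).
Summing one r·B term per recipient: 2·0.25·0.458 + 2·0.125·0.424 + 2·0.125·0.425 + 3·0.25·0.229 = 0.613.

0.613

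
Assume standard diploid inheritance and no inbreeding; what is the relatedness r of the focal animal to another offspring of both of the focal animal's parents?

0.5

Each parent–offspring link contributes a factor of 1/2, and independent paths through distinct common ancestors add.
Full sibs share both parents — two paths of length 2: r = 2·(1/2)^2 = 1/2.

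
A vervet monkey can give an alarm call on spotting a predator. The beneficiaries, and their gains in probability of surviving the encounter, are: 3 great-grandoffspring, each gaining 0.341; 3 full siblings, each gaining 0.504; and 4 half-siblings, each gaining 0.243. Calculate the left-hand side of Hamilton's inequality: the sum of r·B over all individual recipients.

1.126875

r to a great-grandoffspring = 1/8 (three parent–offspring links: r = (1/2)^3 = 1/8).
r to a full sibling = 0.5 (full sibs share both parents — two paths of length 2: r = 2·(1/2)^2 = 1/2).
r to a half-sibling = 1/4 (half-sibs share one parent — one path of length 2: r = (1/2)^2 = 1/4).
Summing one r·B term per recipient: 3·0.125·0.341 + 3·0.5·0.504 + 4·0.25·0.243 = 1.126875.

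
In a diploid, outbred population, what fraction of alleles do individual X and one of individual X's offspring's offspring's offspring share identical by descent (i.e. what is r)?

0.125

Each parent–offspring link contributes a factor of 1/2, and independent paths through distinct common ancestors add.
Three parent–offspring links: r = (1/2)^3 = 1/8.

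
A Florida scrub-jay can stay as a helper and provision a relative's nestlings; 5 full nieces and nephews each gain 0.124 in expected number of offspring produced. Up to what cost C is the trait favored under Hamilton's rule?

r to a full niece or nephew = 1/4 (full aunt/uncle↔niece/nephew: two paths of length 3 through the shared grandparent pair: r = 2·(1/2)^3 = 1/4).
Hamilton's rule: n·r·B > C, so the trait is favored while C < n·r·B = 5·0.25·0.124 = 0.155.

0.155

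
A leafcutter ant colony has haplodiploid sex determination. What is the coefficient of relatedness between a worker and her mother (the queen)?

0.5

One meiotic link between diploid queen and diploid daughter: r = 1/2.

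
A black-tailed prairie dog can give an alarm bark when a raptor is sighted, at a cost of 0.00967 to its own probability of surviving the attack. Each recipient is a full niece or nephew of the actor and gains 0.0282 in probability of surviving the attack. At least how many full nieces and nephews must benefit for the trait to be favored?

2

r to a full niece or nephew = 1/4 (full aunt/uncle↔niece/nephew: two paths of length 3 through the shared grandparent pair: r = 2·(1/2)^3 = 1/4).
Hamilton's rule: n·r·B > C  ⇒  n > C/(r·B) = 0.00967/(0.25·0.0282) = 1.372.
The smallest integer exceeding 1.372 is 2.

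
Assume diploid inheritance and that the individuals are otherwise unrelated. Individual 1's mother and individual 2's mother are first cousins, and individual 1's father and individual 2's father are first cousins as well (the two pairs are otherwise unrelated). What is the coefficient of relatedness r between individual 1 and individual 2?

0.0625

With two independent routes of shared ancestry, r is the sum of the two contributions.
Individual 1 and individual 2 are related in two ways: second cousins through their mothers (r = 1/32) and second cousins through their fathers (r = 1/32).
r = 1/32 + 1/32 = 1/16 = 0.0625.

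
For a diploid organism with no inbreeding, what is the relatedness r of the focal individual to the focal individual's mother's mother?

Each parent–offspring link contributes a factor of 1/2, and independent paths through distinct common ancestors add.
Two parent–offspring links: r = (1/2)^2 = 1/4.

0.25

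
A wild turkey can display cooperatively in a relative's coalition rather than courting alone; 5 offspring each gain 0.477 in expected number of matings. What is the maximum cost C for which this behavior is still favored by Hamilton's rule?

r to an offspring = 0.5 (one parent–offspring link: r = (1/2)^1 = 1/2).
Hamilton's rule: n·r·B > C, so the trait is favored while C < n·r·B = 5·0.5·0.477 = 1.1925.

1.1925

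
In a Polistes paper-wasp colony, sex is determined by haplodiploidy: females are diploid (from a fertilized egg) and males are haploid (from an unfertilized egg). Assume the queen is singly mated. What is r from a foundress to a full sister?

Haplodiploid full sisters inherit their father's entire haploid genome identically (contributing 1/2) and on average half of their mother's contribution (1/2 · 1/2 = 1/4); r = 1/2 + 1/4 = 3/4.

0.75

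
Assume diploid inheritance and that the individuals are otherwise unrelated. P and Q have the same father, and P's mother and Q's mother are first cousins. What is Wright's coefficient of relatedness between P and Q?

0.28125

Relatedness sums over independent paths through distinct common ancestors.
P and Q are related in two ways: half-sibs through their shared father (r = 1/4) and second cousins through their mothers (r = 1/32).
r = 1/4 + 1/32 = 9/32 = 0.28125.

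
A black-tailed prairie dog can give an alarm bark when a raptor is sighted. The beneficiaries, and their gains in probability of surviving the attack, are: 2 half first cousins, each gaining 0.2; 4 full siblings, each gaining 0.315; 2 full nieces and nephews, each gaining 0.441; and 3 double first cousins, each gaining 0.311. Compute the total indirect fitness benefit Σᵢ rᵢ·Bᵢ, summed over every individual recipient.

1.10875

r to a half first cousin = 1/16 (half first cousins share one grandparent — one path of length 4: r = (1/2)^4 = 1/16).
r to a full sibling = 1/2 (full sibs share both parents — two paths of length 2: r = 2·(1/2)^2 = 1/2).
r to a full niece or nephew = 0.25 (full aunt/uncle↔niece/nephew: two paths of length 3 through the shared grandparent pair: r = 2·(1/2)^3 = 1/4).
r to a double first cousin = 0.25 (double first cousins share both grandparent pairs — four paths of length 4: r = 4·(1/2)^4 = 1/4).
Summing one r·B term per recipient: 2·0.0625·0.2 + 4·0.5·0.315 + 2·0.25·0.441 + 3·0.25·0.311 = 1.10875.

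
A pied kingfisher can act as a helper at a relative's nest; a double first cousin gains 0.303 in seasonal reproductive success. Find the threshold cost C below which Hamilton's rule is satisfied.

r to a double first cousin = 1/4 (double first cousins share both grandparent pairs — four paths of length 4: r = 4·(1/2)^4 = 1/4).
Hamilton's rule: n·r·B > C, so the trait is favored while C < n·r·B = 1·0.25·0.303 = 0.07575.

0.07575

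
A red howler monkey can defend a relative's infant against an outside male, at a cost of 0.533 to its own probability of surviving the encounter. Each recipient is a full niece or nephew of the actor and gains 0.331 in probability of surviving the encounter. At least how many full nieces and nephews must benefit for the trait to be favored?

7

r to a full niece or nephew = 1/4 (full aunt/uncle↔niece/nephew: two paths of length 3 through the shared grandparent pair: r = 2·(1/2)^3 = 1/4).
Hamilton's rule: n·r·B > C  ⇒  n > C/(r·B) = 0.533/(0.25·0.331) = 6.441.
The smallest integer exceeding 6.441 is 7.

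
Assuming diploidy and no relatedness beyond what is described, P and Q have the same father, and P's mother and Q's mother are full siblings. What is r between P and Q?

With two independent routes of shared ancestry, r is the sum of the two contributions.
P and Q are related in two ways: half-sibs through their shared father (r = 1/4) and first cousins through their mothers (r = 1/8).
r = 1/4 + 1/8 = 0.375.

0.375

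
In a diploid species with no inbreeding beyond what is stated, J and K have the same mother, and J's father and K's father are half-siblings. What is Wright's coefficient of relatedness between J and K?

Relatedness sums over independent paths through distinct common ancestors.
J and K are related in two ways: half-sibs through their shared mother (r = 1/4) and half first cousins through their fathers (r = 1/16).
r = 1/4 + 1/16 = 5/16 = 0.3125.

0.3125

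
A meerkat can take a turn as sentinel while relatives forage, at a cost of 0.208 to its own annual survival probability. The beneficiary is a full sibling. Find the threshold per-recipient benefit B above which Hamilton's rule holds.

r to a full sibling = 0.5 (full sibs share both parents — two paths of length 2: r = 2·(1/2)^2 = 1/2).
Hamilton's rule with n recipients of equal r: n·r·B > C, so B > C/(n·r) = 0.208/(1·0.5) = 0.416.

0.416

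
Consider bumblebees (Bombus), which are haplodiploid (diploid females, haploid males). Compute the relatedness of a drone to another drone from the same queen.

0.5

Haploid brothers each carry a random half of the queen's diploid genome, so on average they share half: r = 1/2.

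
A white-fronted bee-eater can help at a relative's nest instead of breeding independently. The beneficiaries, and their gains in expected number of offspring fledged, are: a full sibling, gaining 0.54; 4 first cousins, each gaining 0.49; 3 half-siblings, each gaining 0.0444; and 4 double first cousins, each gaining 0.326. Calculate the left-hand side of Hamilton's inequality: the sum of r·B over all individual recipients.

r to a full sibling = 1/2 (full sibs share both parents — two paths of length 2: r = 2·(1/2)^2 = 1/2).
r to a first cousin = 1/8 (first cousins share one grandparent pair — two paths of length 4: r = 2·(1/2)^4 = 1/8).
r to a half-sibling = 1/4 (half-sibs share one parent — one path of length 2: r = (1/2)^2 = 1/4).
r to a double first cousin = 1/4 (double first cousins share both grandparent pairs — four paths of length 4: r = 4·(1/2)^4 = 1/4).
Summing one r·B term per recipient: 1·0.5·0.54 + 4·0.125·0.49 + 3·0.25·0.0444 + 4·0.25·0.326 = 0.8743.

0.8743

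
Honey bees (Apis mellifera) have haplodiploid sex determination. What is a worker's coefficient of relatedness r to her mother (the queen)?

One meiotic link between diploid queen and diploid daughter: r = 1/2.

0.5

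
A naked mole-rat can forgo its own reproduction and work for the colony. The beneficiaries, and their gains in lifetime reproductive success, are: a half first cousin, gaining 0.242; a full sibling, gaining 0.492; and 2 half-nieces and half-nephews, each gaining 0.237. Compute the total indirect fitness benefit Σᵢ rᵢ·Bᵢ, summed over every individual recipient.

0.320375

r to a half first cousin = 0.0625 (half first cousins share one grandparent — one path of length 4: r = (1/2)^4 = 1/16).
r to a full sibling = 1/2 (full sibs share both parents — two paths of length 2: r = 2·(1/2)^2 = 1/2).
r to a half-niece or half-nephew = 1/8 (half-aunt/uncle↔niece/nephew: one path of length 3: r = (1/2)^3 = 1/8).
Summing one r·B term per recipient: 1·0.0625·0.242 + 1·0.5·0.492 + 2·0.125·0.237 = 0.320375.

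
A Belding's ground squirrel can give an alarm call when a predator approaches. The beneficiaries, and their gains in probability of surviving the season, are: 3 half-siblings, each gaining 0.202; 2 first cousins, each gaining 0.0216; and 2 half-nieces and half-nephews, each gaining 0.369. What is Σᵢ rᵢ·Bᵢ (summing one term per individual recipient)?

0.24915

r to a half-sibling = 1/4 (half-sibs share one parent — one path of length 2: r = (1/2)^2 = 1/4).
r to a first cousin = 1/8 (first cousins share one grandparent pair — two paths of length 4: r = 2·(1/2)^4 = 1/8).
r to a half-niece or half-nephew = 1/8 (half-aunt/uncle↔niece/nephew: one path of length 3: r = (1/2)^3 = 1/8).
Summing one r·B term per recipient: 3·0.25·0.202 + 2·0.125·0.0216 + 2·0.125·0.369 = 0.24915.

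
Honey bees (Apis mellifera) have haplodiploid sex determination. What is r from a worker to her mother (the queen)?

0.5

One meiotic link between diploid queen and diploid daughter: r = 1/2.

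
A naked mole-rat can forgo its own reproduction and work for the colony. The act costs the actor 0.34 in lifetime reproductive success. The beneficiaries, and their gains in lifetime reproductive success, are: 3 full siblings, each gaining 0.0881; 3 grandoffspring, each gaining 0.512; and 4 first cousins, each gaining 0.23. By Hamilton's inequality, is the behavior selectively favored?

Yes

Hamilton's rule: the trait is favored when the sum of r·B over every recipient exceeds the actor's cost C.
r to a full sibling = 1/2 (full sibs share both parents — two paths of length 2: r = 2·(1/2)^2 = 1/2).
r to a grandoffspring = 0.25 (two parent–offspring links: r = (1/2)^2 = 1/4).
r to a first cousin = 1/8 (first cousins share one grandparent pair — two paths of length 4: r = 2·(1/2)^4 = 1/8).
Summing one r·B term per recipient: 3·0.5·0.0881 + 3·0.25·0.512 + 4·0.125·0.23 = 0.63115.
0.63115 > 0.34: the indirect benefit exceeds the cost.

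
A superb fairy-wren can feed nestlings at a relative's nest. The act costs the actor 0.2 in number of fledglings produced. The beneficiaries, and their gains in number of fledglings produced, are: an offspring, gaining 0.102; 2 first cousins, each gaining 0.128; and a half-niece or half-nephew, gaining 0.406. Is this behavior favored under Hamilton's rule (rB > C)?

Hamilton's rule: the trait is favored when the sum of r·B over every recipient exceeds the actor's cost C.
r to an offspring = 0.5 (one parent–offspring link: r = (1/2)^1 = 1/2).
r to a first cousin = 0.125 (first cousins share one grandparent pair — two paths of length 4: r = 2·(1/2)^4 = 1/8).
r to a half-niece or half-nephew = 0.125 (half-aunt/uncle↔niece/nephew: one path of length 3: r = (1/2)^3 = 1/8).
Summing one r·B term per recipient: 1·0.5·0.102 + 2·0.125·0.128 + 1·0.125·0.406 = 0.13375.
0.13375 < 0.2: the indirect benefit is less than the cost.

No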